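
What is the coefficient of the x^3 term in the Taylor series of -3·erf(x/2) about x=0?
Expand to order 3: -3·erf(x/2) = x^3/(4·√(π)) - 3·x/√(π) + O(x^4).
The coefficient of x^3 is 1/(4·√(π)).

Final answer: 1/(4·√(π))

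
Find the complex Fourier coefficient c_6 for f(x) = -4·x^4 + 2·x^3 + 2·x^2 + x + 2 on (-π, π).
Compute the real Fourier coefficients first: a_6 = 10/27 - 8·π^2/9, b_6 = -2·π^2/3 - 2/9.
Then c_6 = (a_6 − i·b_6)/2 = -4·π^2/9 + 5/27 + i/9 + i·π^2/3.

Final answer: -4·π^2/9 + 5/27 + i/9 + i·π^2/3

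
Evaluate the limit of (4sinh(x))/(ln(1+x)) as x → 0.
Both numerator and denominator → 0 as x → 0; this is a 0/0 indeterminate form.
Expand each to leading order near x = 0: numerator ~ 4·x, denominator ~ x.
The limit of the ratio is 4.

Final answer: 4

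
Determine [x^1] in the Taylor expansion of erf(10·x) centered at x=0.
Expand to order 1: erf(10·x) = 20·x/√(π) + O(x^2).
The coefficient of x^1 is 20/√(π).

Final answer: 20/√(π)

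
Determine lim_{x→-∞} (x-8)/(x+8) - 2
Evaluate the dominant behaviour as x → -∞; each term tends to a finite value or vanishes.
Limit = -1.

Final answer: -1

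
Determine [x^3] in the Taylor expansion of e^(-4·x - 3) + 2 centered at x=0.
Expand to order 3: e^(-4·x - 3) + 2 = -32·x^3·e^(-3)/3 + 8·x^2·e^(-3) - 4·x·e^(-3) + e^(-3) + 2 + O(x^4).
The coefficient of x^3 is -32·e^(-3)/3.

Final answer: -32·e^(-3)/3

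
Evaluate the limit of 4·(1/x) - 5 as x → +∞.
Evaluate the dominant behaviour as x → +∞; each term tends to a finite value or vanishes.
Limit = -5.

Final answer: -5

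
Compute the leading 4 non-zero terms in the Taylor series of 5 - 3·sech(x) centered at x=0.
61·x^6/240 - 5·x^4/8 + 3·x^2/2 + 2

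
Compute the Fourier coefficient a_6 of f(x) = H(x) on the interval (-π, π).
a_6 = (1/π) ∫_{-π}^{π} f(x)·cos(6x) dx.
Evaluate the integral (use parity and integration by parts as needed): a_6 = 0.

Final answer: 0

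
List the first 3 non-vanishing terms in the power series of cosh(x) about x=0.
x^4/24 + x^2/2 + 1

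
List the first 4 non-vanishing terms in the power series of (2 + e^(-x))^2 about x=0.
-2·x^3 + 4·x^2 - 6·x + 9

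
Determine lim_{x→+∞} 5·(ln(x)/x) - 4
Evaluate the dominant behaviour as x → +∞; each term tends to a finite value or vanishes.
Limit = -4.

Final answer: -4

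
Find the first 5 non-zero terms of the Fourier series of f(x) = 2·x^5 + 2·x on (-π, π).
(-80·π^2 + 4·π^4 + 484)·sin(x) + (-2·π^4 - 17 + 10·π^2)·sin(2·x) + (-80·π^2/27 + 268/81 + 4·π^4/3)·sin(3·x) + (-π^4 - 47/32 + 5·π^2/4)·sin(4·x) + (-16·π^2/25 + 596/625 + 4·π^4/5)·sin(5·x)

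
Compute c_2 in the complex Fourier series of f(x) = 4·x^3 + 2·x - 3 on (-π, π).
Compute the real Fourier coefficients first: a_2 = 0, b_2 = 4 - 4·π^2.
Then c_2 = (a_2 − i·b_2)/2 = -2·i + 2·i·π^2.

Final answer: -2·i + 2·i·π^2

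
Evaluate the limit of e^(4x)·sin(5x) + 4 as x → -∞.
Evaluate the dominant behaviour as x → -∞; each term tends to a finite value or vanishes.
Limit = 4.

Final answer: 4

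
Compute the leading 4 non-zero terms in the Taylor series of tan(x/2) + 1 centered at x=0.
x^5/240 + x^3/24 + x/2 + 1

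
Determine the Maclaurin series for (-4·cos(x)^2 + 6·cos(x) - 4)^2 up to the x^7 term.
-128·x^6/45 + 16·x^4/3 - 4·x^2 + 4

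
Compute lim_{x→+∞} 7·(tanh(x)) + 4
Evaluate the dominant behaviour as x → +∞; each term tends to a finite value or vanishes.
Limit = 11.

Final answer: 11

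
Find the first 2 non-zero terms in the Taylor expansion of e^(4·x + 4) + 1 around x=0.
4·x·e^(4) + 1 + e^(4)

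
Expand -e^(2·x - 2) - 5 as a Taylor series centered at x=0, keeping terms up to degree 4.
-2·x^4·e^(-2)/3 - 4·x^3·e^(-2)/3 - 2·x^2·e^(-2) - 2·x·e^(-2) - 5 - e^(-2)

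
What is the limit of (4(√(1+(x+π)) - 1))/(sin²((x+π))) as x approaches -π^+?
Both numerator and denominator → 0 as x → -π^+; this is a 0/0 indeterminate form.
Expand each to leading order near x = -π: numerator ~ 2·(x + π), denominator ~ (x + π)^2.
The limit of the ratio is ∞.

Final answer: ∞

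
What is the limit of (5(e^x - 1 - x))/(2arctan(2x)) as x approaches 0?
Both numerator and denominator → 0 as x → 0; this is a 0/0 indeterminate form.
Expand each to leading order near x = 0: numerator ~ 5·x^2/2, denominator ~ 4·x.
The limit of the ratio is 0.

Final answer: 0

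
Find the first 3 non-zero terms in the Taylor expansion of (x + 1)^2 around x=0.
x^2 + 2·x + 1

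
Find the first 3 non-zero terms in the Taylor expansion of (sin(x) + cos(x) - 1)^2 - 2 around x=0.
-x^3 + x^2 - 2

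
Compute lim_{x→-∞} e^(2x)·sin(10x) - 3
Evaluate the dominant behaviour as x → -∞; each term tends to a finite value or vanishes.
Limit = -3.

Final answer: -3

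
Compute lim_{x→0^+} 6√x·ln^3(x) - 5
The product is a 0·∞ indeterminate form at x → 0⁺.
Rewrite the product as 6·ln^3(x) / x^(-1/2) and apply L'Hôpital, or use the standard hierarchy x^(-1/2) ≫ |ln x|^3 as x → 0⁺.
The indeterminate product → 0, so the limit = -5.

Final answer: -5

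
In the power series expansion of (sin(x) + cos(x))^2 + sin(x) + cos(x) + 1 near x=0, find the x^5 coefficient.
Expand to order 5: (sin(x) + cos(x))^2 + sin(x) + cos(x) + 1 = 11·x^5/40 + x^4/24 - 3·x^3/2 - x^2/2 + 3·x + 3 + O(x^6).
The coefficient of x^5 is 11/40.

Final answer: 11/40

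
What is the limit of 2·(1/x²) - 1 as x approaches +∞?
Evaluate the dominant behaviour as x → +∞; each term tends to a finite value or vanishes.
Limit = -1.

Final answer: -1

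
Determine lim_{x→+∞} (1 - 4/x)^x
As x → +∞: this is the defining limit (1 - 4/x)^x → e^(-4).
Limit = e^(-4).

Final answer: e^(-4)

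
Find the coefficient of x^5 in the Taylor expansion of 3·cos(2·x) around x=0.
Expand to order 5: 3·cos(2·x) = 2·x^4 - 6·x^2 + 3 + O(x^6).
The coefficient of x^5 is 0.

Final answer: 0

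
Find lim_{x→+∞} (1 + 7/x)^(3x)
As x → +∞: write (1 + 7/x)^(3x) = ((1 + 7/x)^x)^3 → (e^7)^3 = e^21.
Limit = e^(21).

Final answer: e^(21)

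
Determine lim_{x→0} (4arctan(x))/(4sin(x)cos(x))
Both numerator and denominator → 0 as x → 0; this is a 0/0 indeterminate form.
Expand each to leading order near x = 0: numerator ~ 4·x, denominator ~ 4·x.
The limit of the ratio is 1.

Final answer: 1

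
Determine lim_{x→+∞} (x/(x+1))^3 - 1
As x → +∞: x/(x+1) = 1/(1 + 1/x) → 1, and the 3rd power of a limit-1 base also → 1; with the additive constant, 1 - 1 = 0.
Limit = 0.

Final answer: 0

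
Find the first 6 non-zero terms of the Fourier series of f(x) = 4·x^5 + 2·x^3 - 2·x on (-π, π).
(-156·π^2 + 8·π^4 + 932)·sin(x) + (-4·π^4 - 25 + 18·π^2)·sin(2·x) + (-124·π^2/27 + 140/81 + 8·π^4/3)·sin(3·x) + (-2·π^4 + 7/16 + 3·π^2/2)·sin(4·x) + (-12·π^2/25 - 428/625 + 8·π^4/5)·sin(5·x) + (-4·π^4/3 + 53/81 + 2·π^2/27)·sin(6·x)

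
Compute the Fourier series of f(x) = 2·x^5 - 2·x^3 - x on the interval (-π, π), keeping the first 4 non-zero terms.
(-84·π^2 + 4·π^4 + 502)·sin(x) + (-2·π^4 - 17 + 12·π^2)·sin(2·x) + (-116·π^2/27 + 178/81 + 4·π^4/3)·sin(3·x) + (-π^4 - 11/32 + 9·π^2/4)·sin(4·x)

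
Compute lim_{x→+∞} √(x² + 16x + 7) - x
This is an ∞ − ∞ indeterminate form.
Multiply and divide by the conjugate √(x²+16x + 7) + x; the x² terms cancel, leaving (16x + 7)/(√(x²+16x + 7)+x) → 16/2 = 8.
Limit = 8.

Final answer: 8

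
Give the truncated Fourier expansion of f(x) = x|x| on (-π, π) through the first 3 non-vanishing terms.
(-8 + 2·π^2)·sin(x)/π - π·sin(2·x) + (-8 + 18·π^2)·sin(3·x)/(27·π)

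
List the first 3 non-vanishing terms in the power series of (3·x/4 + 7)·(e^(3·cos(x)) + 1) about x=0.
-21·x^2·e^(3)/2 + x·(3/4 + 3·e^(3)/4) + 7 + 7·e^(3)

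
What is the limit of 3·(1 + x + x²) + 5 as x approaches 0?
Direct substitution at x = 0 gives 8.

Final answer: 8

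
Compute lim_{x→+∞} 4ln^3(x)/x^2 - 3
The quotient is an ∞/∞ indeterminate form as x → +∞.
The polynomial denominator x^2 dominates the logarithmic numerator (any positive power of x ≫ ln^3(x) as x → ∞), so the quotient → 0.
Adding the constant: 0 - 3 = -3. Limit = -3.

Final answer: -3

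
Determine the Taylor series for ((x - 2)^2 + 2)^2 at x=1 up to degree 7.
9 - 12·(x - 1) + 10·(x - 1)^2 - 4·(x - 1)^3 + (x - 1)^4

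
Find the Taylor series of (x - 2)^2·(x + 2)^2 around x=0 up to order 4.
x^4 - 8·x^2 + 16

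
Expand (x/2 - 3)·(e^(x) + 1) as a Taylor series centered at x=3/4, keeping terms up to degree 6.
-21·e^(3/4)/8 - 21/8 + (1/2 - 17·e^(3/4)/8)·(x - 3/4) - 13·e^(3/4)·(x - 3/4)^2/16 - 3·e^(3/4)·(x - 3/4)^3/16 - 5·e^(3/4)·(x - 3/4)^4/192 - e^(3/4)·(x - 3/4)^5/960 + e^(3/4)·(x - 3/4)^6/1920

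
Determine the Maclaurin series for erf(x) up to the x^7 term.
-x^7/(21·√(π)) + x^5/(5·√(π)) - 2·x^3/(3·√(π)) + 2·x/√(π)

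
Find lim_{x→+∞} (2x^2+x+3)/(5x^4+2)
This is an ∞/∞ indeterminate form as x → +∞.
Divide numerator and denominator by x^4 and let the lower-order terms vanish; the numerator's degree 2 is below the denominator's degree 4, so the quotient → 0.
Limit = 0.

Final answer: 0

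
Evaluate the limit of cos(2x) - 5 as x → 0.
Direct substitution at x = 0 gives -4.

Final answer: -4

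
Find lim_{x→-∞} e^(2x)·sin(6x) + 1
Evaluate the dominant behaviour as x → -∞; each term tends to a finite value or vanishes.
Limit = 1.

Final answer: 1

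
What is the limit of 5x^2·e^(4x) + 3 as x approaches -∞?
The product is a 0·∞ indeterminate form at x → -∞.
Rewrite the product as 5x^2 / e^(-4x) (an ∞/∞ form) and apply L'Hôpital, or use the standard hierarchy e^(4|x|) ≫ |x^2| as x → -∞.
The indeterminate product → 0, so the limit = 3.

Final answer: 3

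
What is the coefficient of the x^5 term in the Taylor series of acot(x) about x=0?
Expand to order 5: acot(x) = -x^5/5 + x^3/3 - x + π/2 + O(x^6).
The coefficient of x^5 is -1/5.

Final answer: -1/5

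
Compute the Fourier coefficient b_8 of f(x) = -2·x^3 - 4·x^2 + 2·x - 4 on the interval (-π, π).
b_8 = (1/π) ∫_{-π}^{π} f(x)·sin(8x) dx.
Evaluate the integral (use parity and integration by parts as needed): b_8 = -35/64 + π^2/2.

Final answer: -35/64 + π^2/2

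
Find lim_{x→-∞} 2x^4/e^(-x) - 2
The quotient is an ∞/∞ indeterminate form as x → -∞.
Compare growth rates of the dominant terms (exponentials ≫ polynomials ≫ logarithms), or apply L'Hôpital's rule; the quotient → 0.
Adding the constant: 0 - 2 = -2. Limit = -2.

Final answer: -2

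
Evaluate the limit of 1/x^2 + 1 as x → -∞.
Evaluate the dominant behaviour as x → -∞; each term tends to a finite value or vanishes.
Limit = 1.

Final answer: 1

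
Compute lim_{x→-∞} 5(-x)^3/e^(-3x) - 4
The quotient is an ∞/∞ indeterminate form as x → -∞.
Compare growth rates of the dominant terms (exponentials ≫ polynomials ≫ logarithms), or apply L'Hôpital's rule; the quotient → 0.
Adding the constant: 0 - 4 = -4. Limit = -4.

Final answer: -4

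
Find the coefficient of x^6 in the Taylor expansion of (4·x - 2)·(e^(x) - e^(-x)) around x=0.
Expand to order 6: (4·x - 2)·(e^(x) - e^(-x)) = x^6/15 - x^5/30 + 4·x^4/3 - 2·x^3/3 + 8·x^2 - 4·x + O(x^7).
The coefficient of x^6 is 1/15.

Final answer: 1/15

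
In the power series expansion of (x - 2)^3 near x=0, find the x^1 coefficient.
Expand to order 1: (x - 2)^3 = 12·x - 8 + O(x^2).
The coefficient of x^1 is 12.

Final answer: 12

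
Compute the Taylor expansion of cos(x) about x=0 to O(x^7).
-x^6/720 + x^4/24 - x^2/2 + 1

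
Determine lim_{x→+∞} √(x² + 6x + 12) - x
This is an ∞ − ∞ indeterminate form.
Multiply and divide by the conjugate √(x²+6x + 12) + x; the x² terms cancel, leaving (6x + 12)/(√(x²+6x + 12)+x) → 6/2 = 3.
Limit = 3.

Final answer: 3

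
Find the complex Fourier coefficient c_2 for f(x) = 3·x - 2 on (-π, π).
Compute the real Fourier coefficients first: a_2 = 0, b_2 = -3.
Then c_2 = (a_2 − i·b_2)/2 = 3·i/2.

Final answer: 3·i/2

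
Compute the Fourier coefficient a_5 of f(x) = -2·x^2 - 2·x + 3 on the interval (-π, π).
a_5 = (1/π) ∫_{-π}^{π} f(x)·cos(5x) dx.
Evaluate the integral (use parity and integration by parts as needed): a_5 = 8/25.

Final answer: 8/25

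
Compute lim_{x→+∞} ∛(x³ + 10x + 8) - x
This is an ∞ − ∞ indeterminate form.
Multiply by (A² + AB + B²)/(A² + AB + B²) where A = ∛(x³+10x + 8), B = x to use A³ − B³ = (A−B)(A²+AB+B²); the x³ terms cancel, leaving (10x + 8)/(A²+AB+B²) with denominator ~ 3x², so the limit is 0.
Limit = 0.

Final answer: 0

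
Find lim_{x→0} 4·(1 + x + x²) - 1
Direct substitution at x = 0 gives 3.

Final answer: 3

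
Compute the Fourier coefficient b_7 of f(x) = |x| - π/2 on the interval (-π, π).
b_7 = (1/π) ∫_{-π}^{π} f(x)·sin(7x) dx.
Evaluate the integral (use parity and integration by parts as needed): b_7 = 0.

Final answer: 0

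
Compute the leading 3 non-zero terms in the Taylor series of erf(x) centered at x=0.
x^5/(5·√(π)) - 2·x^3/(3·√(π)) + 2·x/√(π)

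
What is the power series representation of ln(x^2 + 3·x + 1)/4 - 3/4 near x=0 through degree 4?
-47·x^4/16 + 3·x^3/2 - 7·x^2/8 + 3·x/4 - 3/4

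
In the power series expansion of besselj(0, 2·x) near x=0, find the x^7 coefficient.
Expand to order 7: besselj(0, 2·x) = -x^6/36 + x^4/4 - x^2 + 1 + O(x^8).
The coefficient of x^7 is 0.

Final answer: 0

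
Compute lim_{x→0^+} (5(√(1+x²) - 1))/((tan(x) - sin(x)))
Both numerator and denominator → 0 as x → 0^+; this is a 0/0 indeterminate form.
Expand each to leading order near x = 0: numerator ~ 5·x^2/2, denominator ~ x^3/2.
The limit of the ratio is ∞.

Final answer: ∞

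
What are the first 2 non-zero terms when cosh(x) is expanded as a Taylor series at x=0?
x^2/2 + 1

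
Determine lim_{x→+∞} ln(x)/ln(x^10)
This is an ∞/∞ indeterminate form as x → +∞.
Write ln(x^10) = 10·ln(x), reducing the quotient to 1/10.
Limit = 1/10.

Final answer: 1/10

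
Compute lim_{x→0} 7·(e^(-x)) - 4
Direct substitution at x = 0 gives 3.

Final answer: 3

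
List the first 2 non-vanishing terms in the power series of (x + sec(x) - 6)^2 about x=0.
25 - 10·x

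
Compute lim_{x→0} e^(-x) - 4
Direct substitution at x = 0 gives -3.

Final answer: -3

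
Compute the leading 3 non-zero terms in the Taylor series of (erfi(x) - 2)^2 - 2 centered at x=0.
4·x^2/π - 8·x/√(π) + 2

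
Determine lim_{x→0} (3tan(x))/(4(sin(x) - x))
Both numerator and denominator → 0 as x → 0; this is a 0/0 indeterminate form.
Expand each to leading order near x = 0: numerator ~ 3·x, denominator ~ -2·x^3/3.
The limit of the ratio is -∞.

Final answer: -∞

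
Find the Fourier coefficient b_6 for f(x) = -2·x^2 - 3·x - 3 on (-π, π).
b_6 = (1/π) ∫_{-π}^{π} f(x)·sin(6x) dx.
Evaluate the integral (use parity and integration by parts as needed): b_6 = 1.

Final answer: 1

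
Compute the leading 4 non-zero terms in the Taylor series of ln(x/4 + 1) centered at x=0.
-x^4/1024 + x^3/192 - x^2/32 + x/4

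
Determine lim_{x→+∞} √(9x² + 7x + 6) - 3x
As x → +∞: multiply by the conjugate to get (7x+6)/(√(9x²+7x+6)+3x); the denominator ~ 6x, so the limit is 7/6.
Limit = 7/6.

Final answer: 7/6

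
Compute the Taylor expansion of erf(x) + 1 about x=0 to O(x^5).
-2·x^3/(3·√(π)) + 2·x/√(π) + 1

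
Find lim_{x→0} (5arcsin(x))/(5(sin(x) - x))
Both numerator and denominator → 0 as x → 0; this is a 0/0 indeterminate form.
Expand each to leading order near x = 0: numerator ~ 5·x, denominator ~ -5·x^3/6.
The limit of the ratio is -∞.

Final answer: -∞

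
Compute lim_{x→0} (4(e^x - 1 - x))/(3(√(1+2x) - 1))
Both numerator and denominator → 0 as x → 0; this is a 0/0 indeterminate form.
Expand each to leading order near x = 0: numerator ~ 2·x^2, denominator ~ 3·x.
The limit of the ratio is 0.

Final answer: 0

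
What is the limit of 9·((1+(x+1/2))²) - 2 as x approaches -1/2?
Direct substitution at x = -1/2 gives 7.

Final answer: 7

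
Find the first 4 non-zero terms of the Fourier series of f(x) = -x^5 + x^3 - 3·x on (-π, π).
(-258 - 2·π^4 + 42·π^2)·sin(x) + (-6·π^2 + 12 + π^4)·sin(2·x) + (-2·π^4/3 - 278/81 + 58·π^2/27)·sin(3·x) + (-9·π^2/8 + 123/64 + π^4/2)·sin(4·x)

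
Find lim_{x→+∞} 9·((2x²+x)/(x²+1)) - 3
Evaluate the dominant behaviour as x → +∞; each term tends to a finite value or vanishes.
Limit = 15.

Final answer: 15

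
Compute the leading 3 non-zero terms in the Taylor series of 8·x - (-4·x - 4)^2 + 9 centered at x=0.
-16·x^2 - 24·x - 7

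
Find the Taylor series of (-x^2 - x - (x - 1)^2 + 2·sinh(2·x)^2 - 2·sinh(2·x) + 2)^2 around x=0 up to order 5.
-1456·x^5/15 + 220·x^4/3 - 124·x^3/3 + 21·x^2 - 6·x + 1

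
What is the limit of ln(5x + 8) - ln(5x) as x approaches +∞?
This is an ∞ − ∞ indeterminate form.
Combine the logarithms: ln(5x+8) − ln(5x) = ln((5x+8)/(5x)) = ln(1 + 8/(5x)) → ln(1) = 0.
Limit = 0.

Final answer: 0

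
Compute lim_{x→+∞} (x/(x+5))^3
As x → +∞: x/(x+5) = 1/(1 + 5/x) → 1, and the 3rd power of a limit-1 base also → 1.
Limit = 1.

Final answer: 1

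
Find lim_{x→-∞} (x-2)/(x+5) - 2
Evaluate the dominant behaviour as x → -∞; each term tends to a finite value or vanishes.
Limit = -1.

Final answer: -1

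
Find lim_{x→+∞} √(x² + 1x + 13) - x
This is an ∞ − ∞ indeterminate form.
Multiply and divide by the conjugate √(x²+1x + 13) + x; the x² terms cancel, leaving (1x + 13)/(√(x²+1x + 13)+x) → 1/2.
Limit = 1/2.

Final answer: 1/2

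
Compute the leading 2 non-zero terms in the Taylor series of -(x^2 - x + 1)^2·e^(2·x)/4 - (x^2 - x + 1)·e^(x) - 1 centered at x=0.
-3·x^2/4 - 9/4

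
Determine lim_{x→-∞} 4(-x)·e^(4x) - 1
The product is a 0·∞ indeterminate form at x → -∞.
Rewrite the product as 4(-x) / e^(-4x) (an ∞/∞ form) and apply L'Hôpital, or use the standard hierarchy e^(4|x|) ≫ |(-x)| as x → -∞.
The indeterminate product → 0, so the limit = -1.

Final answer: -1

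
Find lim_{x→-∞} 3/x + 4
Evaluate the dominant behaviour as x → -∞; each term tends to a finite value or vanishes.
Limit = 4.

Final answer: 4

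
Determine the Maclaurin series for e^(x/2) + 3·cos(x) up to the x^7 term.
x^7/645120 - 191·x^6/46080 + x^5/3840 + 49·x^4/384 + x^3/48 - 11·x^2/8 + x/2 + 4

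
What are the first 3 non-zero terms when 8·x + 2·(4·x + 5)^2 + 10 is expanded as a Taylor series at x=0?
32·x^2 + 88·x + 60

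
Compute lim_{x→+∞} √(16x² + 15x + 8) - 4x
As x → +∞: multiply by the conjugate to get (15x+8)/(√(16x²+15x+8)+4x); the denominator ~ 8x, so the limit is 15/8.
Limit = 15/8.

Final answer: 15/8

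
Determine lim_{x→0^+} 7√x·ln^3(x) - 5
The product is a 0·∞ indeterminate form at x → 0⁺.
Rewrite the product as 7·ln^3(x) / x^(-1/2) and apply L'Hôpital, or use the standard hierarchy x^(-1/2) ≫ |ln x|^3 as x → 0⁺.
The indeterminate product → 0, so the limit = -5.

Final answer: -5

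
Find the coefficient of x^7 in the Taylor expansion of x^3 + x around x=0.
Expand to order 7: x^3 + x = x^3 + x + O(x^8).
The coefficient of x^7 is 0.

Final answer: 0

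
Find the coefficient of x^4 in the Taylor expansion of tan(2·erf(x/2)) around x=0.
Expand to order 4: tan(2·erf(x/2)) = x^3·(-1/(6·√(π)) + 8/(3·π^(3/2))) + 2·x/√(π) + O(x^5).
The coefficient of x^4 is 0.

Final answer: 0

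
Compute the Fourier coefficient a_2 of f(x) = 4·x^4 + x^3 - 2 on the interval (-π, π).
a_2 = (1/π) ∫_{-π}^{π} f(x)·cos(2x) dx.
Evaluate the integral (use parity and integration by parts as needed): a_2 = -12 + 8·π^2.

Final answer: -12 + 8·π^2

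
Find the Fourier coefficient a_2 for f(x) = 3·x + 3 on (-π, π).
a_2 = (1/π) ∫_{-π}^{π} f(x)·cos(2x) dx.
Evaluate the integral (use parity and integration by parts as needed): a_2 = 0.

Final answer: 0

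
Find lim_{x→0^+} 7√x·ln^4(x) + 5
The product is a 0·∞ indeterminate form at x → 0⁺.
Rewrite the product as 7·ln^4(x) / x^(-1/2) and apply L'Hôpital, or use the standard hierarchy x^(-1/2) ≫ |ln x|^4 as x → 0⁺.
The indeterminate product → 0, so the limit = 5.

Final answer: 5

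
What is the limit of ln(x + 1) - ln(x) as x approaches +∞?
This is an ∞ − ∞ indeterminate form.
Combine the logarithms: ln(x+1) − ln(x) = ln((x+1)/(x)) = ln(1 + 1/(x)) → ln(1) = 0.
Limit = 0.

Final answer: 0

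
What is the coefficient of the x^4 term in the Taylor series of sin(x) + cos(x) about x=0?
Expand to order 4: sin(x) + cos(x) = x^4/24 - x^3/6 - x^2/2 + x + 1 + O(x^5).
The coefficient of x^4 is 1/24.

Final answer: 1/24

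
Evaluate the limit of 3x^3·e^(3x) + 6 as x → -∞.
The product is a 0·∞ indeterminate form at x → -∞.
Rewrite the product as 3x^3 / e^(-3x) (an ∞/∞ form) and apply L'Hôpital, or use the standard hierarchy e^(3|x|) ≫ |x^3| as x → -∞.
The indeterminate product → 0, so the limit = 6.

Final answer: 6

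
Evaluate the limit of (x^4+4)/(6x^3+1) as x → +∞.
This is an ∞/∞ indeterminate form as x → +∞.
Divide numerator and denominator by x^4 and let the lower-order terms vanish; the numerator's degree 4 exceeds the denominator's degree 3, so the quotient diverges.
Limit = ∞.

Final answer: ∞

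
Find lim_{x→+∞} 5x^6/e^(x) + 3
The quotient is an ∞/∞ indeterminate form as x → +∞.
The exponential denominator e^(x) dominates the polynomial numerator (e^x ≫ x^6 as x → ∞), so the quotient → 0.
Adding the constant: 0 + 3 = 3. Limit = 3.

Final answer: 3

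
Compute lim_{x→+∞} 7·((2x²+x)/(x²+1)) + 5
Evaluate the dominant behaviour as x → +∞; each term tends to a finite value or vanishes.
Limit = 19.

Final answer: 19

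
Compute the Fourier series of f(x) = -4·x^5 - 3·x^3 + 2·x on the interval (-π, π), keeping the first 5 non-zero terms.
(-920 - 8·π^4 + 154·π^2)·sin(x) + (-17·π^2 + 47/2 + 4·π^4)·sin(2·x) + (-8·π^4/3 - 104/81 + 106·π^2/27)·sin(3·x) + (-π^2 - 5/8 + 2·π^4)·sin(4·x) + (-8·π^4/5 + 488/625 + 2·π^2/25)·sin(5·x)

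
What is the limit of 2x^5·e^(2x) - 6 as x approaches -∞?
The product is a 0·∞ indeterminate form at x → -∞.
Rewrite the product as 2x^5 / e^(-2x) (an ∞/∞ form) and apply L'Hôpital, or use the standard hierarchy e^(2|x|) ≫ |x^5| as x → -∞.
The indeterminate product → 0, so the limit = -6.

Final answer: -6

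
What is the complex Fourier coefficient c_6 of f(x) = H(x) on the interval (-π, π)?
Compute the real Fourier coefficients first: a_6 = 0, b_6 = 0.
Then c_6 = (a_6 − i·b_6)/2 = 0.

Final answer: 0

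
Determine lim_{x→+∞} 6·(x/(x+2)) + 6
Evaluate the dominant behaviour as x → +∞; each term tends to a finite value or vanishes.
Limit = 12.

Final answer: 12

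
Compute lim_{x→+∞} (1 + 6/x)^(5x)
As x → +∞: write (1 + 6/x)^(5x) = ((1 + 6/x)^x)^5 → (e^6)^5 = e^30.
Limit = e^(30).

Final answer: e^(30)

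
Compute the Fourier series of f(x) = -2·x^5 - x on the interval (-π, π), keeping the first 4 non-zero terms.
(-482 - 4·π^4 + 80·π^2)·sin(x) + (-10·π^2 + 16 + 2·π^4)·sin(2·x) + (-4·π^4/3 - 214/81 + 80·π^2/27)·sin(3·x) + (-5·π^2/4 + 31/32 + π^4)·sin(4·x)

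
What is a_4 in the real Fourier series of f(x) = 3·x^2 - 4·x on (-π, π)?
a_4 = (1/π) ∫_{-π}^{π} f(x)·cos(4x) dx.
Evaluate the integral (use parity and integration by parts as needed): a_4 = 3/4.

Final answer: 3/4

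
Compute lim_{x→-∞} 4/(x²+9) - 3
Evaluate the dominant behaviour as x → -∞; each term tends to a finite value or vanishes.
Limit = -3.

Final answer: -3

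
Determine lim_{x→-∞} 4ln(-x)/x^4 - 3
The quotient is an ∞/∞ indeterminate form as x → -∞.
Compare growth rates of the dominant terms (exponentials ≫ polynomials ≫ logarithms), or apply L'Hôpital's rule; the quotient → 0.
Adding the constant: 0 - 3 = -3. Limit = -3.

Final answer: -3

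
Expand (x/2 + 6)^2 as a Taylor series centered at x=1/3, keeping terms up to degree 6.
1369/36 + 37·(x - 1/3)/6 + (x - 1/3)^2/4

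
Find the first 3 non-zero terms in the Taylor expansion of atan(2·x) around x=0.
32·x^5/5 - 8·x^3/3 + 2·x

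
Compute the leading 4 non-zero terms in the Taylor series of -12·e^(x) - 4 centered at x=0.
-2·x^3 - 6·x^2 - 12·x - 16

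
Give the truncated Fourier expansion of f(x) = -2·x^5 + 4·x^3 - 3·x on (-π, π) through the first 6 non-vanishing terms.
(-534 - 4·π^4 + 88·π^2)·sin(x) + (-14·π^2 + 24 + 2·π^4)·sin(2·x) + (-4·π^4/3 - 466/81 + 152·π^2/27)·sin(3·x) + (-13·π^2/4 + 87/32 + π^4)·sin(4·x) + (-4·π^4/5 - 1086/625 + 56·π^2/25)·sin(5·x) + (-46·π^2/27 + 104/81 + 2·π^4/3)·sin(6·x)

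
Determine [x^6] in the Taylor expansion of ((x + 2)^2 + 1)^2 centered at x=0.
Expand to order 6: ((x + 2)^2 + 1)^2 = x^4 + 8·x^3 + 26·x^2 + 40·x + 25 + O(x^7).
The coefficient of x^6 is 0.

Final answer: 0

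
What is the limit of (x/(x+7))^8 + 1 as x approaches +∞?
As x → +∞: x/(x+7) = 1/(1 + 7/x) → 1, and the 8th power of a limit-1 base also → 1; with the additive constant, 1 + 1 = 2.
Limit = 2.

Final answer: 2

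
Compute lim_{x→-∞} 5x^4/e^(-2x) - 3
The quotient is an ∞/∞ indeterminate form as x → -∞.
Compare growth rates of the dominant terms (exponentials ≫ polynomials ≫ logarithms), or apply L'Hôpital's rule; the quotient → 0.
Adding the constant: 0 - 3 = -3. Limit = -3.

Final answer: -3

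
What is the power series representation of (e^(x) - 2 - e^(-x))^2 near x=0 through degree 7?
-x^7/630 + 8·x^6/45 - x^5/15 + 4·x^4/3 - 4·x^3/3 + 4·x^2 - 8·x + 4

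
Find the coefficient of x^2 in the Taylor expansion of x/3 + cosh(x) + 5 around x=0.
Expand to order 2: x/3 + cosh(x) + 5 = x^2/2 + x/3 + 6 + O(x^3).
The coefficient of x^2 is 1/2.

Final answer: 1/2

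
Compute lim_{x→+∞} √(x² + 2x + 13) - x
This is an ∞ − ∞ indeterminate form.
Multiply and divide by the conjugate √(x²+2x + 13) + x; the x² terms cancel, leaving (2x + 13)/(√(x²+2x + 13)+x) → 2/2 = 1.
Limit = 1.

Final answer: 1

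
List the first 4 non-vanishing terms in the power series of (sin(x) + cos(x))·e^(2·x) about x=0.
13·x^3/6 + 7·x^2/2 + 3·x + 1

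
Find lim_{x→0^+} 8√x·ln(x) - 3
The product is a 0·∞ indeterminate form at x → 0⁺.
Rewrite the product as 8·ln(x) / x^(-1/2) and apply L'Hôpital, or use the standard hierarchy x^(-1/2) ≫ |ln x| as x → 0⁺.
The indeterminate product → 0, so the limit = -3.

Final answer: -3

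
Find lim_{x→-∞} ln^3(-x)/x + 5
The quotient is an ∞/∞ indeterminate form as x → -∞.
Compare growth rates of the dominant terms (exponentials ≫ polynomials ≫ logarithms), or apply L'Hôpital's rule; the quotient → 0.
Adding the constant: 0 + 5 = 5. Limit = 5.

Final answer: 5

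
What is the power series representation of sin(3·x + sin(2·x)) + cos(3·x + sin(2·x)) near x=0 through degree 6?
-7445·x^6/144 + 1719·x^5/40 + 785·x^4/24 - 133·x^3/6 - 25·x^2/2 + 5·x + 1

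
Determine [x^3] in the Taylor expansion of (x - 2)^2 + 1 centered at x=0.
Expand to order 3: (x - 2)^2 + 1 = x^2 - 4·x + 5 + O(x^4).
The coefficient of x^3 is 0.

Final answer: 0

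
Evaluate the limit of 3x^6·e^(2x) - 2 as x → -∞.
The product is a 0·∞ indeterminate form at x → -∞.
Rewrite the product as 3x^6 / e^(-2x) (an ∞/∞ form) and apply L'Hôpital, or use the standard hierarchy e^(2|x|) ≫ |x^6| as x → -∞.
The indeterminate product → 0, so the limit = -2.

Final answer: -2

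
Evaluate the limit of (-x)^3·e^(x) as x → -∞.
This is a 0·∞ indeterminate form at x → -∞.
Rewrite the product as (-x)^3 / e^(-x) (an ∞/∞ form) and apply L'Hôpital, or use the standard hierarchy e^(|x|) ≫ |(-x)^3| as x → -∞.
The indeterminate product → 0, so the limit = 0.

Final answer: 0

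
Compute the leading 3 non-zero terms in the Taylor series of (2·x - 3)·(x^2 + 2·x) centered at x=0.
2·x^3 + x^2 - 6·x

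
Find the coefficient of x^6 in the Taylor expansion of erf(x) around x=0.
Expand to order 6: erf(x) = x^5/(5·√(π)) - 2·x^3/(3·√(π)) + 2·x/√(π) + O(x^7).
The coefficient of x^6 is 0.

Final answer: 0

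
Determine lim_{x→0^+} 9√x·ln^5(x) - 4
The product is a 0·∞ indeterminate form at x → 0⁺.
Rewrite the product as 9·ln^5(x) / x^(-1/2) and apply L'Hôpital, or use the standard hierarchy x^(-1/2) ≫ |ln x|^5 as x → 0⁺.
The indeterminate product → 0, so the limit = -4.

Final answer: -4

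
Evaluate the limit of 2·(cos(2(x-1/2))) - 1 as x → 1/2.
Direct substitution at x = 1/2 gives 1.

Final answer: 1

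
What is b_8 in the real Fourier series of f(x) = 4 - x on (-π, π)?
b_8 = (1/π) ∫_{-π}^{π} f(x)·sin(8x) dx.
Evaluate the integral (use parity and integration by parts as needed): b_8 = 1/4.

Final answer: 1/4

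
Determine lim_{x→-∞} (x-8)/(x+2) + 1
Evaluate the dominant behaviour as x → -∞; each term tends to a finite value or vanishes.
Limit = 2.

Final answer: 2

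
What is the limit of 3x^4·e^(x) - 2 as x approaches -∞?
The product is a 0·∞ indeterminate form at x → -∞.
Rewrite the product as 3x^4 / e^(-x) (an ∞/∞ form) and apply L'Hôpital, or use the standard hierarchy e^(|x|) ≫ |x^4| as x → -∞.
The indeterminate product → 0, so the limit = -2.

Final answer: -2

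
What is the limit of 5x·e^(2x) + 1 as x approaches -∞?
The product is a 0·∞ indeterminate form at x → -∞.
Rewrite the product as 5x / e^(-2x) (an ∞/∞ form) and apply L'Hôpital, or use the standard hierarchy e^(2|x|) ≫ |x| as x → -∞.
The indeterminate product → 0, so the limit = 1.

Final answer: 1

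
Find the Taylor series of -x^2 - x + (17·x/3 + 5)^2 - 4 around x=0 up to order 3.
280·x^2/9 + 167·x/3 + 21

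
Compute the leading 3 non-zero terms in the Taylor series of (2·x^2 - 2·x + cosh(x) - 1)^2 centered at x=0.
25·x^4/4 - 10·x^3 + 4·x^2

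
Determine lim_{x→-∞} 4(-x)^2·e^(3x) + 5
The product is a 0·∞ indeterminate form at x → -∞.
Rewrite the product as 4(-x)^2 / e^(-3x) (an ∞/∞ form) and apply L'Hôpital, or use the standard hierarchy e^(3|x|) ≫ |(-x)^2| as x → -∞.
The indeterminate product → 0, so the limit = 5.

Final answer: 5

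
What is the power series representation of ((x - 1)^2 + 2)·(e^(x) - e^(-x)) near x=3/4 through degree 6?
(-33 + 33·e^(3/2))·e^(-3/4)/16 + (41 + 25·e^(3/2))·e^(-3/4)·(x - 3/4)/16 + (-81 + 49·e^(3/2))·e^(-3/4)·(x - 3/4)^2/32 + (51 + 35·e^(3/2))·e^(-3/4)·(x - 3/4)^3/32 + (-257 + 193·e^(3/2))·e^(-3/4)·(x - 3/4)^4/384 + (393 + 313·e^(3/2))·e^(-3/4)·(x - 3/4)^5/1920 + (-187 + 155·e^(3/2))·e^(-3/4)·(x - 3/4)^6/3840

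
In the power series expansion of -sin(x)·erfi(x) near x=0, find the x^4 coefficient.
Expand to order 4: -sin(x)·erfi(x) = -x^4/(3·√(π)) - 2·x^2/√(π) + O(x^5).
The coefficient of x^4 is -1/(3·√(π)).

Final answer: -1/(3·√(π))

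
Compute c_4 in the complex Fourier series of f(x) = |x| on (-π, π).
Compute the real Fourier coefficients first: a_4 = 0, b_4 = 0.
Then c_4 = (a_4 − i·b_4)/2 = 0.

Final answer: 0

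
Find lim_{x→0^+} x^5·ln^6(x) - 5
The product is a 0·∞ indeterminate form at x → 0⁺.
Rewrite the product as ln^6(x) / x^(-5) and apply L'Hôpital, or use the standard hierarchy x^(-5) ≫ |ln x|^6 as x → 0⁺.
The indeterminate product → 0, so the limit = -5.

Final answer: -5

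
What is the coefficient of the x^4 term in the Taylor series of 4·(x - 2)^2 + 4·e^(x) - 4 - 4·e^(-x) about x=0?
Expand to order 4: 4·(x - 2)^2 + 4·e^(x) - 4 - 4·e^(-x) = 4·x^3/3 + 4·x^2 - 8·x + 12 + O(x^5).
The coefficient of x^4 is 0.

Final answer: 0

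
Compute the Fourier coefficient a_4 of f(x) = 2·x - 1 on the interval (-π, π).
a_4 = (1/π) ∫_{-π}^{π} f(x)·cos(4x) dx.
Evaluate the integral (use parity and integration by parts as needed): a_4 = 0.

Final answer: 0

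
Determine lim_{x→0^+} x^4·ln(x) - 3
The product is a 0·∞ indeterminate form at x → 0⁺.
Rewrite the product as ln(x) / x^(-4) and apply L'Hôpital, or use the standard hierarchy x^(-4) ≫ |ln x| as x → 0⁺.
The indeterminate product → 0, so the limit = -3.

Final answer: -3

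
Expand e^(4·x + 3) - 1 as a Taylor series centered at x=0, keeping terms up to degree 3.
32·x^3·e^(3)/3 + 8·x^2·e^(3) + 4·x·e^(3) - 1 + e^(3)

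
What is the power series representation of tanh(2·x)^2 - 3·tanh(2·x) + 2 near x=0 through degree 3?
8·x^3 + 4·x^2 - 6·x + 2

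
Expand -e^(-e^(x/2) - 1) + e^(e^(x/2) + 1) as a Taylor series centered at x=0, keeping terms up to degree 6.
x^6·(e^(-2)/5120 + 203·e^(2)/46080) + x^5·(e^(-2)/1920 + 13·e^(2)/960) + x^4·(-e^(-2)/384 + 5·e^(2)/128) + x^3·(-e^(-2)/48 + 5·e^(2)/48) + x^2·e^(2)/4 + x·(e^(-2)/2 + e^(2)/2) - e^(-2) + e^(2)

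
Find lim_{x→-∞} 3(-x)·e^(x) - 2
The product is a 0·∞ indeterminate form at x → -∞.
Rewrite the product as 3(-x) / e^(-x) (an ∞/∞ form) and apply L'Hôpital, or use the standard hierarchy e^(|x|) ≫ |(-x)| as x → -∞.
The indeterminate product → 0, so the limit = -2.

Final answer: -2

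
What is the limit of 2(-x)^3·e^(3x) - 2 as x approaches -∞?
The product is a 0·∞ indeterminate form at x → -∞.
Rewrite the product as 2(-x)^3 / e^(-3x) (an ∞/∞ form) and apply L'Hôpital, or use the standard hierarchy e^(3|x|) ≫ |(-x)^3| as x → -∞.
The indeterminate product → 0, so the limit = -2.

Final answer: -2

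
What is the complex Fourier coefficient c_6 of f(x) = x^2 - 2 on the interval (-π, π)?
Compute the real Fourier coefficients first: a_6 = 1/9, b_6 = 0.
Then c_6 = (a_6 − i·b_6)/2 = 1/18.

Final answer: 1/18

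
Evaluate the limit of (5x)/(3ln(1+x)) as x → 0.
Both numerator and denominator → 0 as x → 0; this is a 0/0 indeterminate form.
Expand each to leading order near x = 0: numerator ~ 5·x, denominator ~ 3·x.
The limit of the ratio is 5/3.

Final answer: 5/3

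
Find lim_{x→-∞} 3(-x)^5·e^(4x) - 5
The product is a 0·∞ indeterminate form at x → -∞.
Rewrite the product as 3(-x)^5 / e^(-4x) (an ∞/∞ form) and apply L'Hôpital, or use the standard hierarchy e^(4|x|) ≫ |(-x)^5| as x → -∞.
The indeterminate product → 0, so the limit = -5.

Final answer: -5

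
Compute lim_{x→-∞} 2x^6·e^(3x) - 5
The product is a 0·∞ indeterminate form at x → -∞.
Rewrite the product as 2x^6 / e^(-3x) (an ∞/∞ form) and apply L'Hôpital, or use the standard hierarchy e^(3|x|) ≫ |x^6| as x → -∞.
The indeterminate product → 0, so the limit = -5.

Final answer: -5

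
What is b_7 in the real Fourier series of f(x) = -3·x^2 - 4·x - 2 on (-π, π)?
b_7 = (1/π) ∫_{-π}^{π} f(x)·sin(7x) dx.
Evaluate the integral (use parity and integration by parts as needed): b_7 = -8/7.

Final answer: -8/7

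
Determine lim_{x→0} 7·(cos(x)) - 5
Direct substitution at x = 0 gives 2.

Final answer: 2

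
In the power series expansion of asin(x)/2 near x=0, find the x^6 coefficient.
Expand to order 6: asin(x)/2 = 3·x^5/80 + x^3/12 + x/2 + O(x^7).
The coefficient of x^6 is 0.

Final answer: 0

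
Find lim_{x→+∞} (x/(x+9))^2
As x → +∞: x/(x+9) = 1/(1 + 9/x) → 1, and the 2nd power of a limit-1 base also → 1.
Limit = 1.

Final answer: 1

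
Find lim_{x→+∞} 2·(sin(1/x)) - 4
Evaluate the dominant behaviour as x → +∞; each term tends to a finite value or vanishes.
Limit = -4.

Final answer: -4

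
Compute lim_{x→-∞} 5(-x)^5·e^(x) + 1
The product is a 0·∞ indeterminate form at x → -∞.
Rewrite the product as 5(-x)^5 / e^(-x) (an ∞/∞ form) and apply L'Hôpital, or use the standard hierarchy e^(|x|) ≫ |(-x)^5| as x → -∞.
The indeterminate product → 0, so the limit = 1.

Final answer: 1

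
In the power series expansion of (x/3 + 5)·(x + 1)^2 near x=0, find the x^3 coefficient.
Expand to order 3: (x/3 + 5)·(x + 1)^2 = x^3/3 + 17·x^2/3 + 31·x/3 + 5 + O(x^4).
The coefficient of x^3 is 1/3.

Final answer: 1/3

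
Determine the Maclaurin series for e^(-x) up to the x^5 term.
-x^5/120 + x^4/24 - x^3/6 + x^2/2 - x + 1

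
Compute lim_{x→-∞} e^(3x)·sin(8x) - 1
Evaluate the dominant behaviour as x → -∞; each term tends to a finite value or vanishes.
Limit = -1.

Final answer: -1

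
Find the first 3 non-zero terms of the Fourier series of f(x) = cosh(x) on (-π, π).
-cos(x)·sinh(π)/π + 2·cos(2·x)·sinh(π)/(5·π) + sinh(π)/π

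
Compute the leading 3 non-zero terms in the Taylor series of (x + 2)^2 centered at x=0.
x^2 + 4·x + 4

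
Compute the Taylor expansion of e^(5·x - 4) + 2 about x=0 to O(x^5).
625·x^4·e^(-4)/24 + 125·x^3·e^(-4)/6 + 25·x^2·e^(-4)/2 + 5·x·e^(-4) + e^(-4) + 2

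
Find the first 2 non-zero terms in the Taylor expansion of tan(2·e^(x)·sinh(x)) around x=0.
2·x^2 + 2·x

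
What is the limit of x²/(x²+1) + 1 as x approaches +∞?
Evaluate the dominant behaviour as x → +∞; each term tends to a finite value or vanishes.
Limit = 2.

Final answer: 2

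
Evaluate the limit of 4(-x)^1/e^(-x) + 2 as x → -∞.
The quotient is an ∞/∞ indeterminate form as x → -∞.
Compare growth rates of the dominant terms (exponentials ≫ polynomials ≫ logarithms), or apply L'Hôpital's rule; the quotient → 0.
Adding the constant: 0 + 2 = 2. Limit = 2.

Final answer: 2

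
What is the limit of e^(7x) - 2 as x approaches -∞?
Evaluate the dominant behaviour as x → -∞; each term tends to a finite value or vanishes.
Limit = -2.

Final answer: -2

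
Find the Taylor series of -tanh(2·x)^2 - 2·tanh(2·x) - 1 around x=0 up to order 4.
32·x^4/3 + 16·x^3/3 - 4·x^2 - 4·x - 1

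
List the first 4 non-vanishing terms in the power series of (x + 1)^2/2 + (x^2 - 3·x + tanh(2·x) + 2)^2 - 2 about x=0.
-38·x^3/3 + 11·x^2/2 - 3·x + 5/2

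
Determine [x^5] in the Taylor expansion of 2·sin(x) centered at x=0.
Expand to order 5: 2·sin(x) = x^5/60 - x^3/3 + 2·x + O(x^6).
The coefficient of x^5 is 1/60.

Final answer: 1/60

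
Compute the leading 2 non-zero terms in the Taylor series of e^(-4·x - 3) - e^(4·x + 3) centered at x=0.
x·(-4·e^(3) - 4·e^(-3)) - e^(3) + e^(-3)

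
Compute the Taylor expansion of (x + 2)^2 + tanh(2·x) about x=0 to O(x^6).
64·x^5/15 - 8·x^3/3 + x^2 + 6·x + 4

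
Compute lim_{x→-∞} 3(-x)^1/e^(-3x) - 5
The quotient is an ∞/∞ indeterminate form as x → -∞.
Compare growth rates of the dominant terms (exponentials ≫ polynomials ≫ logarithms), or apply L'Hôpital's rule; the quotient → 0.
Adding the constant: 0 - 5 = -5. Limit = -5.

Final answer: -5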